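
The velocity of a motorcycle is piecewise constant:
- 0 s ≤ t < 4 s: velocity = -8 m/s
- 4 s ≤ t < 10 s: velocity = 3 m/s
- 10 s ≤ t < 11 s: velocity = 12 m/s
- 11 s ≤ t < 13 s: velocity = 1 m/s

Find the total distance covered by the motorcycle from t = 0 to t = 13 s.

64 m

Distance (not displacement) is the total path length: add the absolute areas under v-t.
0–4 s: |-8| × 4 = 32 m
4–10 s: |3| × 6 = 18 m
10–11 s: |12| × 1 = 12 m
11–13 s: |1| × 2 = 2 m
Total distance = 64 m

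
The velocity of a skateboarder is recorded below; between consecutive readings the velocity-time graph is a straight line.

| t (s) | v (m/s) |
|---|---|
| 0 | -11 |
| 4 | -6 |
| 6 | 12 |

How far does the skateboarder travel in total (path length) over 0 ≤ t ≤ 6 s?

44 m

Total distance travelled is ∫|v| dt — sum the magnitudes of each area piece.
0–4 s: |½(-11 + -6)(4)| = 34 m
4–6 s: v = 0 at t = 14/3 s; triangle areas 2 + 8 = 10 m
Total distance = 44 m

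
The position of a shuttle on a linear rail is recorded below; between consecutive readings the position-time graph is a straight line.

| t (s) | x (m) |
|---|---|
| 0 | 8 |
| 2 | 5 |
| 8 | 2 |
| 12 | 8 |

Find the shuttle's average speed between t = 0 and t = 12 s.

1 m/s

Average speed = (total path length)/(elapsed time); on a piecewise-linear x-t graph the path length is Σ|Δx|.
0–2 s: |Δx| = |5 − 8| = 3 m
2–8 s: |Δx| = |2 − 5| = 3 m
8–12 s: |Δx| = |8 − 2| = 6 m
Total path = 12 m; average speed = 12/12 = 1 m/s.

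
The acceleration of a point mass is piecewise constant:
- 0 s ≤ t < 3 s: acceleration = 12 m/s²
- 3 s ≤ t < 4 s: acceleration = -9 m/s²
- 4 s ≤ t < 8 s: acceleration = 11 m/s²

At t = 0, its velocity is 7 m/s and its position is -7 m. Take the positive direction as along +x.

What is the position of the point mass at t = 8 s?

330.5 m

On each constant-a segment, Δv = aΔt and Δx = v₀Δt + ½aΔt²; chain segment to segment.
0–3 s: v starts 7 m/s; Δx = 7·3 + ½·12·3² = 75 m; v ends 43 m/s.
3–4 s: v starts 43 m/s; Δx = 43·1 + ½·-9·1² = 38.5 m; v ends 34 m/s.
4–8 s: v starts 34 m/s; Δx = 34·4 + ½·11·4² = 224 m; v ends 78 m/s.
x(8) = -7 + Σ Δx = 330.5 m.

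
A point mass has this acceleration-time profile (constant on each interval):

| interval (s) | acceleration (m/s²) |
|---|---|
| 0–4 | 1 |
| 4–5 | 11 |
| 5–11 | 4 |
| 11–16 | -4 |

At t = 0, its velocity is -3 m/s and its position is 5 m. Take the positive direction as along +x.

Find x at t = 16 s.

On each constant-a segment, Δv = aΔt and Δx = v₀Δt + ½aΔt²; chain segment to segment.
0–4 s: v starts -3 m/s; Δx = -3·4 + ½·1·4² = -4 m; v ends 1 m/s.
4–5 s: v starts 1 m/s; Δx = 1·1 + ½·11·1² = 6.5 m; v ends 12 m/s.
5–11 s: v starts 12 m/s; Δx = 12·6 + ½·4·6² = 144 m; v ends 36 m/s.
11–16 s: v starts 36 m/s; Δx = 36·5 + ½·-4·5² = 130 m; v ends 16 m/s.
x(16) = 5 + Σ Δx = 281.5 m.

281.5 m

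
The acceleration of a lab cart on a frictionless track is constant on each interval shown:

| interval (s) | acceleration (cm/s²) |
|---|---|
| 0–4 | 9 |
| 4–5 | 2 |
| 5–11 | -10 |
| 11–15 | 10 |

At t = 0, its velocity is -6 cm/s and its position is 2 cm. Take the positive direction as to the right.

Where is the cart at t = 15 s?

On each constant-a segment, Δv = aΔt and Δx = v₀Δt + ½aΔt²; chain segment to segment.
0–4 s: v starts -6 cm/s; Δx = -6·4 + ½·9·4² = 48 cm; v ends 30 cm/s.
4–5 s: v starts 30 cm/s; Δx = 30·1 + ½·2·1² = 31 cm; v ends 32 cm/s.
5–11 s: v starts 32 cm/s; Δx = 32·6 + ½·-10·6² = 12 cm; v ends -28 cm/s.
11–15 s: v starts -28 cm/s; Δx = -28·4 + ½·10·4² = -32 cm; v ends 12 cm/s.
x(15) = 2 + Σ Δx = 61 cm.

61 cm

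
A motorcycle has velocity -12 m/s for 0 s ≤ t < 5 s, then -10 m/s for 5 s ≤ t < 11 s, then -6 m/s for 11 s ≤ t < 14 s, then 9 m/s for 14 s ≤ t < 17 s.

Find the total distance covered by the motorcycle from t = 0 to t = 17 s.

165 m

Distance (not displacement) is the total path length: add the absolute areas under v-t.
0–5 s: |-12| × 5 = 60 m
5–11 s: |-10| × 6 = 60 m
11–14 s: |-6| × 3 = 18 m
14–17 s: |9| × 3 = 27 m
Total distance = 165 m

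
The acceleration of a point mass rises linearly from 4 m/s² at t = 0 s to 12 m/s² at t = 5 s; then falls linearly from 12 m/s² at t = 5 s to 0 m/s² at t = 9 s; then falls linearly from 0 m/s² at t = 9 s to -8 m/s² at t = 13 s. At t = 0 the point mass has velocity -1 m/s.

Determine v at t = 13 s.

47 m/s

Δv equals the area under the a-t graph; then v = v₀ + Δv.
0–5 s: ½(4 + 12)(5) = 40 m/s
5–9 s: ½(12 + 0)(4) = 24 m/s
9–13 s: ½(0 + -8)(4) = -16 m/s
Δv = 48 m/s, so v(13) = -1 + (48) = 47 m/s.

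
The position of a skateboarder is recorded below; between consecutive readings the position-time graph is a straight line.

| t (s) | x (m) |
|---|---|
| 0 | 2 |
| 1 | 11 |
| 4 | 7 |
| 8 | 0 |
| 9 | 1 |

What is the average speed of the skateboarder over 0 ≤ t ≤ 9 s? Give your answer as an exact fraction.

7/3 m/s

Average speed = (total path length)/(elapsed time); on a piecewise-linear x-t graph the path length is Σ|Δx|.
0–1 s: |Δx| = |11 − 2| = 9 m
1–4 s: |Δx| = |7 − 11| = 4 m
4–8 s: |Δx| = |0 − 7| = 7 m
8–9 s: |Δx| = |1 − 0| = 1 m
Total path = 21 m; average speed = 21/9 = 7/3 m/s.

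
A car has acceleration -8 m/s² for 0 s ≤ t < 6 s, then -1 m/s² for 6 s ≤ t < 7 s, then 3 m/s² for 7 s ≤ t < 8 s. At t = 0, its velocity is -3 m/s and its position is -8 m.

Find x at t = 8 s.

-272 m

On each constant-a segment, Δv = aΔt and Δx = v₀Δt + ½aΔt²; chain segment to segment.
0–6 s: v starts -3 m/s; Δx = -3·6 + ½·-8·6² = -162 m; v ends -51 m/s.
6–7 s: v starts -51 m/s; Δx = -51·1 + ½·-1·1² = -51.5 m; v ends -52 m/s.
7–8 s: v starts -52 m/s; Δx = -52·1 + ½·3·1² = -50.5 m; v ends -49 m/s.
x(8) = -8 + Σ Δx = -272 m.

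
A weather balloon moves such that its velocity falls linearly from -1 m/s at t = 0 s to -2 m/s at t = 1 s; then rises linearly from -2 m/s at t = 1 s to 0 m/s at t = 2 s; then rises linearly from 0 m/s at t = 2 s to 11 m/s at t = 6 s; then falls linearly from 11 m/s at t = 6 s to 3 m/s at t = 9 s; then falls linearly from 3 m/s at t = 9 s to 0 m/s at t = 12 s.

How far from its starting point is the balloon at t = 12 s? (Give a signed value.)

Displacement is the signed area under the v-t curve.
0–1 s: ½(-1 + -2)(1) = -1.5 m
1–2 s: ½(-2 + 0)(1) = -1 m
2–6 s: ½(0 + 11)(4) = 22 m
6–9 s: ½(11 + 3)(3) = 21 m
9–12 s: ½(3 + 0)(3) = 4.5 m
Net displacement = 45 m

45 m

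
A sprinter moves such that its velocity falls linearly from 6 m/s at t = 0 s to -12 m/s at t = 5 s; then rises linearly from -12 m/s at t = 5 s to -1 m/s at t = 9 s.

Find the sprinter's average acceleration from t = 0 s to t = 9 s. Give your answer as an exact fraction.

Average acceleration = Δv/Δt = (-1 − 6)/(9 − 0) = -7/9 m/s².

-7/9 m/s²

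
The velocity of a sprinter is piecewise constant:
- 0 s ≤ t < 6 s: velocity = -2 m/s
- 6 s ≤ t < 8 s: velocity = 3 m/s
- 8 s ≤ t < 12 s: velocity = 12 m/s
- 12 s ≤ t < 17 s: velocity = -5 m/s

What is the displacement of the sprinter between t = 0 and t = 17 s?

Displacement is the signed area under the v-t curve.
0–6 s: -2 × 6 = -12 m
6–8 s: 3 × 2 = 6 m
8–12 s: 12 × 4 = 48 m
12–17 s: -5 × 5 = -25 m
Net displacement = 17 m

17 m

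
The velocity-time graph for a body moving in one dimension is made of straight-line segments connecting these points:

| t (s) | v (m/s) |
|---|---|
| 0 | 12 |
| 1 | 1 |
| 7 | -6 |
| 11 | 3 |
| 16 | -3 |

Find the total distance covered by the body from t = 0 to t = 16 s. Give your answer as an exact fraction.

Total distance travelled is ∫|v| dt — sum the magnitudes of each area piece.
0–1 s: |½(12 + 1)(1)| = 6.5 m
1–7 s: v = 0 at t = 13/7 s; triangle areas 3/7 + 108/7 = 111/7 m
7–11 s: v = 0 at t = 29/3 s; triangle areas 8 + 2 = 10 m
11–16 s: v = 0 at t = 13.5 s; triangle areas 3.75 + 3.75 = 7.5 m
Total distance = 279/7 m

279/7 m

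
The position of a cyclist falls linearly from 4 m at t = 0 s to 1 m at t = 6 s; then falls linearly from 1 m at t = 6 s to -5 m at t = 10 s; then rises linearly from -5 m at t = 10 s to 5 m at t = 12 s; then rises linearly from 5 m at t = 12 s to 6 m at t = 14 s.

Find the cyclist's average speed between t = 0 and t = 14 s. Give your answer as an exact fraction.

Average speed = (total path length)/(elapsed time); on a piecewise-linear x-t graph the path length is Σ|Δx|.
0–6 s: |Δx| = |1 − 4| = 3 m
6–10 s: |Δx| = |-5 − 1| = 6 m
10–12 s: |Δx| = |5 − -5| = 10 m
12–14 s: |Δx| = |6 − 5| = 1 m
Total path = 20 m; average speed = 20/14 = 10/7 m/s.

10/7 m/s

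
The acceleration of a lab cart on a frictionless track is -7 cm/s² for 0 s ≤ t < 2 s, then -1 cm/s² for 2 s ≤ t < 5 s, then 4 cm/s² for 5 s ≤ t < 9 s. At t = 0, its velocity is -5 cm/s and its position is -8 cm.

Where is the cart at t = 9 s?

On each constant-a segment, Δv = aΔt and Δx = v₀Δt + ½aΔt²; chain segment to segment.
0–2 s: v starts -5 cm/s; Δx = -5·2 + ½·-7·2² = -24 cm; v ends -19 cm/s.
2–5 s: v starts -19 cm/s; Δx = -19·3 + ½·-1·3² = -61.5 cm; v ends -22 cm/s.
5–9 s: v starts -22 cm/s; Δx = -22·4 + ½·4·4² = -56 cm; v ends -6 cm/s.
x(9) = -8 + Σ Δx = -149.5 cm.

-149.5 cm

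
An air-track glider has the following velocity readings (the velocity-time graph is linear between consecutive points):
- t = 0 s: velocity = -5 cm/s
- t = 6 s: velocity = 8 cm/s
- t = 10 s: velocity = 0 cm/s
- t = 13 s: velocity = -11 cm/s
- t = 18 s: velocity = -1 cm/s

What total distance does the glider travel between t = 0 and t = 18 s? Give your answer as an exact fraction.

Total distance travelled is ∫|v| dt — sum the magnitudes of each area piece.
0–6 s: v = 0 at t = 30/13 s; triangle areas 75/13 + 192/13 = 267/13 cm
6–10 s: |½(8 + 0)(4)| = 16 cm
10–13 s: |½(0 + -11)(3)| = 16.5 cm
13–18 s: |½(-11 + -1)(5)| = 30 cm
Total distance = 2159/26 cm

2159/26 cm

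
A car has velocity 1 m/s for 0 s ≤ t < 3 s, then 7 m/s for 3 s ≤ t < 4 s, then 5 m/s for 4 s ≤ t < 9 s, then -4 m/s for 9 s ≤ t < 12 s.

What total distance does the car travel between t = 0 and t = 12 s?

47 m

Distance (not displacement) is the total path length: add the absolute areas under v-t.
0–3 s: |1| × 3 = 3 m
3–4 s: |7| × 1 = 7 m
4–9 s: |5| × 5 = 25 m
9–12 s: |-4| × 3 = 12 m
Total distance = 47 m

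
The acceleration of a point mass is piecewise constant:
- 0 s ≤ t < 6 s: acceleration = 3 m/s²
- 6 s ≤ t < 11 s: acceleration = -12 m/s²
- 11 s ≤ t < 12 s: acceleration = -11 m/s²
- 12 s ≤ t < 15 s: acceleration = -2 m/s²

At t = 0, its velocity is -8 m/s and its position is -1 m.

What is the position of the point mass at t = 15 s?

-342.5 m

On each constant-a segment, Δv = aΔt and Δx = v₀Δt + ½aΔt²; chain segment to segment.
0–6 s: v starts -8 m/s; Δx = -8·6 + ½·3·6² = 6 m; v ends 10 m/s.
6–11 s: v starts 10 m/s; Δx = 10·5 + ½·-12·5² = -100 m; v ends -50 m/s.
11–12 s: v starts -50 m/s; Δx = -50·1 + ½·-11·1² = -55.5 m; v ends -61 m/s.
12–15 s: v starts -61 m/s; Δx = -61·3 + ½·-2·3² = -192 m; v ends -67 m/s.
x(15) = -1 + Σ Δx = -342.5 m.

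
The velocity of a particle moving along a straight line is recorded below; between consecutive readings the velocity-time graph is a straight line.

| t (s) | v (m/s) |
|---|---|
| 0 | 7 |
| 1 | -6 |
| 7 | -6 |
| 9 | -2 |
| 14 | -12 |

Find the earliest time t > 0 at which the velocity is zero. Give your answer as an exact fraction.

t = 7/13 s

v changes sign on 0–1 s (from 7 to -6); the graph is linear there, so v = 0 at t = 0 + (-7)·(1 − 0)/(-6 − 7) = 7/13 s.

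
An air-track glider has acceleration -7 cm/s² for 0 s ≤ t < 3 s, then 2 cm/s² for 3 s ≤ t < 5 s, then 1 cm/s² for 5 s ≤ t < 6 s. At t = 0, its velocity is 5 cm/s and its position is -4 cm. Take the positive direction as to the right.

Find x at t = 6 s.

-60 cm

On each constant-a segment, Δv = aΔt and Δx = v₀Δt + ½aΔt²; chain segment to segment.
0–3 s: v starts 5 cm/s; Δx = 5·3 + ½·-7·3² = -16.5 cm; v ends -16 cm/s.
3–5 s: v starts -16 cm/s; Δx = -16·2 + ½·2·2² = -28 cm; v ends -12 cm/s.
5–6 s: v starts -12 cm/s; Δx = -12·1 + ½·1·1² = -11.5 cm; v ends -11 cm/s.
x(6) = -4 + Σ Δx = -60 cm.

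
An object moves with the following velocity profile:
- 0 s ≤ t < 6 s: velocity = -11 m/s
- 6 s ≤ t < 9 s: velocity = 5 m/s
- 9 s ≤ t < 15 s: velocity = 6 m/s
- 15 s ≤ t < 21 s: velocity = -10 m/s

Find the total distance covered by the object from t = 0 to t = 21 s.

177 m

Distance (not displacement) is the total path length: add the absolute areas under v-t.
0–6 s: |-11| × 6 = 66 m
6–9 s: |5| × 3 = 15 m
9–15 s: |6| × 6 = 36 m
15–21 s: |-10| × 6 = 60 m
Total distance = 177 m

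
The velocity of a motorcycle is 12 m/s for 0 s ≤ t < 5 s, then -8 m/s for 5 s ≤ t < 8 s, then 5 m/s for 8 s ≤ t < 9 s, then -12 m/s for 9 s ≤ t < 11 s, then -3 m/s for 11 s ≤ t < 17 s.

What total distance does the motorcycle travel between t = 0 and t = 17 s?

131 m

Distance (not displacement) is the total path length: add the absolute areas under v-t.
0–5 s: |12| × 5 = 60 m
5–8 s: |-8| × 3 = 24 m
8–9 s: |5| × 1 = 5 m
9–11 s: |-12| × 2 = 24 m
11–17 s: |-3| × 6 = 18 m
Total distance = 131 m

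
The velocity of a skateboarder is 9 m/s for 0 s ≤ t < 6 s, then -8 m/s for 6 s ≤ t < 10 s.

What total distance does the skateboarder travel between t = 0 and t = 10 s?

86 m

Total distance travelled is ∫|v| dt — sum the magnitudes of each area piece.
0–6 s: |9| × 6 = 54 m
6–10 s: |-8| × 4 = 32 m
Total distance = 86 m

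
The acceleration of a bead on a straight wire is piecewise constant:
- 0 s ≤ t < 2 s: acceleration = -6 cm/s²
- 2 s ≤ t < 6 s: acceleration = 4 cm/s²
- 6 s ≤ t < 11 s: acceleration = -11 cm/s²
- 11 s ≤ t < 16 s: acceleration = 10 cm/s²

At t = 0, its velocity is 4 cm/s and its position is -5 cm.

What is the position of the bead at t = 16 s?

On each constant-a segment, Δv = aΔt and Δx = v₀Δt + ½aΔt²; chain segment to segment.
0–2 s: v starts 4 cm/s; Δx = 4·2 + ½·-6·2² = -4 cm; v ends -8 cm/s.
2–6 s: v starts -8 cm/s; Δx = -8·4 + ½·4·4² = 0 cm; v ends 8 cm/s.
6–11 s: v starts 8 cm/s; Δx = 8·5 + ½·-11·5² = -97.5 cm; v ends -47 cm/s.
11–16 s: v starts -47 cm/s; Δx = -47·5 + ½·10·5² = -110 cm; v ends 3 cm/s.
x(16) = -5 + Σ Δx = -216.5 cm.

-216.5 cm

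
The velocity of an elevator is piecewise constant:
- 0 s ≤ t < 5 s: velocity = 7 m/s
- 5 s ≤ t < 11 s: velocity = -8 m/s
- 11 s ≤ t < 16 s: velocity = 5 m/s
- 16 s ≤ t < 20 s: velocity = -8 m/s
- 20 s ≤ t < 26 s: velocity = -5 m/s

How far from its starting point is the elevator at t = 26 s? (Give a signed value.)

Displacement is the signed area under the v-t curve.
0–5 s: 7 × 5 = 35 m
5–11 s: -8 × 6 = -48 m
11–16 s: 5 × 5 = 25 m
16–20 s: -8 × 4 = -32 m
20–26 s: -5 × 6 = -30 m
Net displacement = -50 m

-50 m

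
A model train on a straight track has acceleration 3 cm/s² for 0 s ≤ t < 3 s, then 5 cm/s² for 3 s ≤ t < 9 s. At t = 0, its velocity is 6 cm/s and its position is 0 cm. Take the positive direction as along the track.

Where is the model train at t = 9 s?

211.5 cm

On each constant-a segment, Δv = aΔt and Δx = v₀Δt + ½aΔt²; chain segment to segment.
0–3 s: v starts 6 cm/s; Δx = 6·3 + ½·3·3² = 31.5 cm; v ends 15 cm/s.
3–9 s: v starts 15 cm/s; Δx = 15·6 + ½·5·6² = 180 cm; v ends 45 cm/s.
x(9) = 0 + Σ Δx = 211.5 cm.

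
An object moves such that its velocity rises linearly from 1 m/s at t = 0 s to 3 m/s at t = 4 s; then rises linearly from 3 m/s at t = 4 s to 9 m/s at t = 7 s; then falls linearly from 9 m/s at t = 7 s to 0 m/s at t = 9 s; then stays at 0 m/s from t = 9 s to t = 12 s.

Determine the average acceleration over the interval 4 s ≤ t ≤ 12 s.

-0.375 m/s²

Average acceleration = Δv/Δt = (0 − 3)/(12 − 4) = -0.375 m/s².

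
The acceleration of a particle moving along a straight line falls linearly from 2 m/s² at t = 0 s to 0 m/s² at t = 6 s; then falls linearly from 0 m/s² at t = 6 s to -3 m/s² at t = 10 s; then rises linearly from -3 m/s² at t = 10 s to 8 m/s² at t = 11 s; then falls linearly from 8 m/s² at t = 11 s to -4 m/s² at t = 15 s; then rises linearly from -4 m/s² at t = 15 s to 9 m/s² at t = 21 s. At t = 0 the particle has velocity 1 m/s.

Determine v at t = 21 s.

26.5 m/s

Δv equals the area under the a-t graph; then v = v₀ + Δv.
0–6 s: ½(2 + 0)(6) = 6 m/s
6–10 s: ½(0 + -3)(4) = -6 m/s
10–11 s: ½(-3 + 8)(1) = 2.5 m/s
11–15 s: ½(8 + -4)(4) = 8 m/s
15–21 s: ½(-4 + 9)(6) = 15 m/s
Δv = 25.5 m/s, so v(21) = 1 + (25.5) = 26.5 m/s.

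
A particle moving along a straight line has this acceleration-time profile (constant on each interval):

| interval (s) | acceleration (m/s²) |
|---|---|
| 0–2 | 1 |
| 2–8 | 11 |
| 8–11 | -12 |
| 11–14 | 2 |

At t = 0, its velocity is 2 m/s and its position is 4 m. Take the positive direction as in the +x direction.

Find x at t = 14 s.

On each constant-a segment, Δv = aΔt and Δx = v₀Δt + ½aΔt²; chain segment to segment.
0–2 s: v starts 2 m/s; Δx = 2·2 + ½·1·2² = 6 m; v ends 4 m/s.
2–8 s: v starts 4 m/s; Δx = 4·6 + ½·11·6² = 222 m; v ends 70 m/s.
8–11 s: v starts 70 m/s; Δx = 70·3 + ½·-12·3² = 156 m; v ends 34 m/s.
11–14 s: v starts 34 m/s; Δx = 34·3 + ½·2·3² = 111 m; v ends 40 m/s.
x(14) = 4 + Σ Δx = 499 m.

499 m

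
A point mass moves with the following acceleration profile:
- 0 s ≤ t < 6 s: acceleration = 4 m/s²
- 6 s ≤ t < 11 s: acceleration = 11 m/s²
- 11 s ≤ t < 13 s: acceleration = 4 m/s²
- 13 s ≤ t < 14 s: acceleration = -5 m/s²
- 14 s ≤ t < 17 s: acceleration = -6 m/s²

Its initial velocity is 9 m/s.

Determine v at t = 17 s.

73 m/s

Δv equals the area under the a-t graph; then v = v₀ + Δv.
0–6 s: 4 × 6 = 24 m/s
6–11 s: 11 × 5 = 55 m/s
11–13 s: 4 × 2 = 8 m/s
13–14 s: -5 × 1 = -5 m/s
14–17 s: -6 × 3 = -18 m/s
Δv = 64 m/s, so v(17) = 9 + (64) = 73 m/s.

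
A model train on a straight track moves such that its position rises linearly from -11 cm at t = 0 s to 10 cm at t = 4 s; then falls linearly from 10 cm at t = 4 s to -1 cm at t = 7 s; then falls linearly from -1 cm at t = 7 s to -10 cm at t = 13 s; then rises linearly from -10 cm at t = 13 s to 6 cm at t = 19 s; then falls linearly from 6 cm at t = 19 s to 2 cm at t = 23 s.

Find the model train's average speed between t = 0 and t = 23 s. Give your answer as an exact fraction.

Average speed = (total path length)/(elapsed time); on a piecewise-linear x-t graph the path length is Σ|Δx|.
0–4 s: |Δx| = |10 − -11| = 21 cm
4–7 s: |Δx| = |-1 − 10| = 11 cm
7–13 s: |Δx| = |-10 − -1| = 9 cm
13–19 s: |Δx| = |6 − -10| = 16 cm
19–23 s: |Δx| = |2 − 6| = 4 cm
Total path = 61 cm; average speed = 61/23 = 61/23 cm/s.

61/23 cm/s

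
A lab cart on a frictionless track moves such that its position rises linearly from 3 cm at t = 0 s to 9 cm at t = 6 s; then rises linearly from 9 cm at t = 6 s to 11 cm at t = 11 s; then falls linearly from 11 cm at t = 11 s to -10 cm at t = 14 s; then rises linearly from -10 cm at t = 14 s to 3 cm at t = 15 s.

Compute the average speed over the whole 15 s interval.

2.8 cm/s

Average speed = (total path length)/(elapsed time); on a piecewise-linear x-t graph the path length is Σ|Δx|.
0–6 s: |Δx| = |9 − 3| = 6 cm
6–11 s: |Δx| = |11 − 9| = 2 cm
11–14 s: |Δx| = |-10 − 11| = 21 cm
14–15 s: |Δx| = |3 − -10| = 13 cm
Total path = 42 cm; average speed = 42/15 = 2.8 cm/s.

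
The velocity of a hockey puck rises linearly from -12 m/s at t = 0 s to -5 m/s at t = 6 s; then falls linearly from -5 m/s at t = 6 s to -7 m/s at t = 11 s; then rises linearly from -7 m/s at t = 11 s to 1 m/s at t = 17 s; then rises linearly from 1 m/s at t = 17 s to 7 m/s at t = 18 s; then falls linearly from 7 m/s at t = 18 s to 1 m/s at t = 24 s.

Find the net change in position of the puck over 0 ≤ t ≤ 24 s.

Displacement is the signed area under the v-t curve.
0–6 s: ½(-12 + -5)(6) = -51 m
6–11 s: ½(-5 + -7)(5) = -30 m
11–17 s: ½(-7 + 1)(6) = -18 m
17–18 s: ½(1 + 7)(1) = 4 m
18–24 s: ½(7 + 1)(6) = 24 m
Net displacement = -71 m

-71 m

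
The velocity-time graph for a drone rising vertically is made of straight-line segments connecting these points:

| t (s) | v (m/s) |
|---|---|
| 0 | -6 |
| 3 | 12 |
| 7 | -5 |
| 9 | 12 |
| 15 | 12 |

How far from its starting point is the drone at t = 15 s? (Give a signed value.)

102 m

Net displacement equals the area under the velocity-time graph (areas below the axis count negative).
0–3 s: ½(-6 + 12)(3) = 9 m
3–7 s: ½(12 + -5)(4) = 14 m
7–9 s: ½(-5 + 12)(2) = 7 m
9–15 s: 12 × 6 = 72 m
Net displacement = 102 m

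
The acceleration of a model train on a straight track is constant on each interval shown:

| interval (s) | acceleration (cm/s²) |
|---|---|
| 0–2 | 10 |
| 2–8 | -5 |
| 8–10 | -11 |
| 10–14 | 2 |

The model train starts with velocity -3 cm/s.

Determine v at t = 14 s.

Δv equals the area under the a-t graph; then v = v₀ + Δv.
0–2 s: 10 × 2 = 20 cm/s
2–8 s: -5 × 6 = -30 cm/s
8–10 s: -11 × 2 = -22 cm/s
10–14 s: 2 × 4 = 8 cm/s
Δv = -24 cm/s, so v(14) = -3 + (-24) = -27 cm/s.

-27 cm/s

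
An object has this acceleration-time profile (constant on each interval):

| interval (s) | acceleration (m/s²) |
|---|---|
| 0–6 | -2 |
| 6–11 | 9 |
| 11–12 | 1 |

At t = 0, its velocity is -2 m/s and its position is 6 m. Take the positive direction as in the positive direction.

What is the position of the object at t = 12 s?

On each constant-a segment, Δv = aΔt and Δx = v₀Δt + ½aΔt²; chain segment to segment.
0–6 s: v starts -2 m/s; Δx = -2·6 + ½·-2·6² = -48 m; v ends -14 m/s.
6–11 s: v starts -14 m/s; Δx = -14·5 + ½·9·5² = 42.5 m; v ends 31 m/s.
11–12 s: v starts 31 m/s; Δx = 31·1 + ½·1·1² = 31.5 m; v ends 32 m/s.
x(12) = 6 + Σ Δx = 32 m.

32 m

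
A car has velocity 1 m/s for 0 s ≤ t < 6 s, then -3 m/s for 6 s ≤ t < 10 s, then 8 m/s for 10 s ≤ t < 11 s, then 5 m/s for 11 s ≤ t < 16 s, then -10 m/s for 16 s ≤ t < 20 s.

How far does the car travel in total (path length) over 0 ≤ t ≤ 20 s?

Total distance travelled is ∫|v| dt — sum the magnitudes of each area piece.
0–6 s: |1| × 6 = 6 m
6–10 s: |-3| × 4 = 12 m
10–11 s: |8| × 1 = 8 m
11–16 s: |5| × 5 = 25 m
16–20 s: |-10| × 4 = 40 m
Total distance = 91 m

91 m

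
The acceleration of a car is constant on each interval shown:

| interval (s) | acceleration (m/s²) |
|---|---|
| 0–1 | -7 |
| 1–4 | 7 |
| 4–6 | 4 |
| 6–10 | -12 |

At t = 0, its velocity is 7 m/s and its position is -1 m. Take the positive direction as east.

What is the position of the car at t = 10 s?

On each constant-a segment, Δv = aΔt and Δx = v₀Δt + ½aΔt²; chain segment to segment.
0–1 s: v starts 7 m/s; Δx = 7·1 + ½·-7·1² = 3.5 m; v ends 0 m/s.
1–4 s: v starts 0 m/s; Δx = 0·3 + ½·7·3² = 31.5 m; v ends 21 m/s.
4–6 s: v starts 21 m/s; Δx = 21·2 + ½·4·2² = 50 m; v ends 29 m/s.
6–10 s: v starts 29 m/s; Δx = 29·4 + ½·-12·4² = 20 m; v ends -19 m/s.
x(10) = -1 + Σ Δx = 104 m.

104 m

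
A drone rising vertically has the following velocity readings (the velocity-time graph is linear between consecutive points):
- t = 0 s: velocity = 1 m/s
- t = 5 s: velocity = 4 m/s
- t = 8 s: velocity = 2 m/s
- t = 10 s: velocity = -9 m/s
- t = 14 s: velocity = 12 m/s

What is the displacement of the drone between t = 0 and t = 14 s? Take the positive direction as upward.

20.5 m

Net displacement equals the area under the velocity-time graph (areas below the axis count negative).
0–5 s: ½(1 + 4)(5) = 12.5 m
5–8 s: ½(4 + 2)(3) = 9 m
8–10 s: ½(2 + -9)(2) = -7 m
10–14 s: ½(-9 + 12)(4) = 6 m
Net displacement = 20.5 m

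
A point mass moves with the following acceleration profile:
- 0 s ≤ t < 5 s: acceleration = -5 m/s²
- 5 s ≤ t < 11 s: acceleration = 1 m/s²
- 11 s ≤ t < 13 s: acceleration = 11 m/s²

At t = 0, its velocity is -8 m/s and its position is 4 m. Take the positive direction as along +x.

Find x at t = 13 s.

-310.5 m

On each constant-a segment, Δv = aΔt and Δx = v₀Δt + ½aΔt²; chain segment to segment.
0–5 s: v starts -8 m/s; Δx = -8·5 + ½·-5·5² = -102.5 m; v ends -33 m/s.
5–11 s: v starts -33 m/s; Δx = -33·6 + ½·1·6² = -180 m; v ends -27 m/s.
11–13 s: v starts -27 m/s; Δx = -27·2 + ½·11·2² = -32 m; v ends -5 m/s.
x(13) = 4 + Σ Δx = -310.5 m.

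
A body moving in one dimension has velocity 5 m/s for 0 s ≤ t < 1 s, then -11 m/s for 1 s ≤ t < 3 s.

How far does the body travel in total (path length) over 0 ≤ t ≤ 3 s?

27 m

Total distance travelled is ∫|v| dt — sum the magnitudes of each area piece.
0–1 s: |5| × 1 = 5 m
1–3 s: |-11| × 2 = 22 m
Total distance = 27 m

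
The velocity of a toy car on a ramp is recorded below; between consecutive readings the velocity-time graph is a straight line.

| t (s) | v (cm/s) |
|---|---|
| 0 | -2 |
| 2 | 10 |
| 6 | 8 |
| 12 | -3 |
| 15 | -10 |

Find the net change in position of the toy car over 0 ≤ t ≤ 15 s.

Displacement is the signed area under the v-t curve.
0–2 s: ½(-2 + 10)(2) = 8 cm
2–6 s: ½(10 + 8)(4) = 36 cm
6–12 s: ½(8 + -3)(6) = 15 cm
12–15 s: ½(-3 + -10)(3) = -19.5 cm
Net displacement = 39.5 cm

39.5 cm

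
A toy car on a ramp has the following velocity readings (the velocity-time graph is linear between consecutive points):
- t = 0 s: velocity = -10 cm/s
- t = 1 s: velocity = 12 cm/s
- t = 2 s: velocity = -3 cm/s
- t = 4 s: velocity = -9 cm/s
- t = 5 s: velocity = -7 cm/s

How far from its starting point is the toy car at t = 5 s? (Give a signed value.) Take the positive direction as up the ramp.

Net displacement equals the area under the velocity-time graph (areas below the axis count negative).
0–1 s: ½(-10 + 12)(1) = 1 cm
1–2 s: ½(12 + -3)(1) = 4.5 cm
2–4 s: ½(-3 + -9)(2) = -12 cm
4–5 s: ½(-9 + -7)(1) = -8 cm
Net displacement = -14.5 cm

-14.5 cm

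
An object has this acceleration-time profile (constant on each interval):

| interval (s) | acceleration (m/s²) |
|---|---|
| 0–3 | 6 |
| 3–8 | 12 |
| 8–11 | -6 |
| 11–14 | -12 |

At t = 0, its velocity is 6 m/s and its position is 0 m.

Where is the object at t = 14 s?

684 m

On each constant-a segment, Δv = aΔt and Δx = v₀Δt + ½aΔt²; chain segment to segment.
0–3 s: v starts 6 m/s; Δx = 6·3 + ½·6·3² = 45 m; v ends 24 m/s.
3–8 s: v starts 24 m/s; Δx = 24·5 + ½·12·5² = 270 m; v ends 84 m/s.
8–11 s: v starts 84 m/s; Δx = 84·3 + ½·-6·3² = 225 m; v ends 66 m/s.
11–14 s: v starts 66 m/s; Δx = 66·3 + ½·-12·3² = 144 m; v ends 30 m/s.
x(14) = 0 + Σ Δx = 684 m.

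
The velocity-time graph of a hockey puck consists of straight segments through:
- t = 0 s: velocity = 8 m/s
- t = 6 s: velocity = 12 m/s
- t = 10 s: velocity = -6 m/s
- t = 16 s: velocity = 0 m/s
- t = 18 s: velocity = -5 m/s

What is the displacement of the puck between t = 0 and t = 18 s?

49 m

Net displacement equals the area under the velocity-time graph (areas below the axis count negative).
0–6 s: ½(8 + 12)(6) = 60 m
6–10 s: ½(12 + -6)(4) = 12 m
10–16 s: ½(-6 + 0)(6) = -18 m
16–18 s: ½(0 + -5)(2) = -5 m
Net displacement = 49 m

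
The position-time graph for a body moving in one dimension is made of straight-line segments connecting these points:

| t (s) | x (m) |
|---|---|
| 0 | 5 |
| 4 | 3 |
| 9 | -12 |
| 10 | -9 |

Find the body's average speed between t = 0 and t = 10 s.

Average speed = (total path length)/(elapsed time); on a piecewise-linear x-t graph the path length is Σ|Δx|.
0–4 s: |Δx| = |3 − 5| = 2 m
4–9 s: |Δx| = |-12 − 3| = 15 m
9–10 s: |Δx| = |-9 − -12| = 3 m
Total path = 20 m; average speed = 20/10 = 2 m/s.

2 m/s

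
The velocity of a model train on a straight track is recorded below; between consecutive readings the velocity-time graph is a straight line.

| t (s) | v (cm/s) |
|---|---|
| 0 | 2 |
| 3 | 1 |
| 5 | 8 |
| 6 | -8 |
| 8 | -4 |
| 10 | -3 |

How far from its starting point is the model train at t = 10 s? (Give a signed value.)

-5.5 cm

Displacement is the signed area under the v-t curve.
0–3 s: ½(2 + 1)(3) = 4.5 cm
3–5 s: ½(1 + 8)(2) = 9 cm
5–6 s: ½(8 + -8)(1) = 0 cm
6–8 s: ½(-8 + -4)(2) = -12 cm
8–10 s: ½(-4 + -3)(2) = -7 cm
Net displacement = -5.5 cm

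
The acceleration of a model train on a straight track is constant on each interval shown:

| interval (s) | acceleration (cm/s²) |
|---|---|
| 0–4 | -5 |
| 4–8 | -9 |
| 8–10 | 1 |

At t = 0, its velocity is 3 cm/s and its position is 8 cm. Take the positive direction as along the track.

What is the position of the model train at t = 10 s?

-264 cm

On each constant-a segment, Δv = aΔt and Δx = v₀Δt + ½aΔt²; chain segment to segment.
0–4 s: v starts 3 cm/s; Δx = 3·4 + ½·-5·4² = -28 cm; v ends -17 cm/s.
4–8 s: v starts -17 cm/s; Δx = -17·4 + ½·-9·4² = -140 cm; v ends -53 cm/s.
8–10 s: v starts -53 cm/s; Δx = -53·2 + ½·1·2² = -104 cm; v ends -51 cm/s.
x(10) = 8 + Σ Δx = -264 cm.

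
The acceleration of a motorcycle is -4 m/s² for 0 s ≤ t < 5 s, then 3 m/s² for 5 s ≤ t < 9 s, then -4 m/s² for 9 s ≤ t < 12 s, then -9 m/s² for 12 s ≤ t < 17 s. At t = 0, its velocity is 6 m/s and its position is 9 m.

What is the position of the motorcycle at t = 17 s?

On each constant-a segment, Δv = aΔt and Δx = v₀Δt + ½aΔt²; chain segment to segment.
0–5 s: v starts 6 m/s; Δx = 6·5 + ½·-4·5² = -20 m; v ends -14 m/s.
5–9 s: v starts -14 m/s; Δx = -14·4 + ½·3·4² = -32 m; v ends -2 m/s.
9–12 s: v starts -2 m/s; Δx = -2·3 + ½·-4·3² = -24 m; v ends -14 m/s.
12–17 s: v starts -14 m/s; Δx = -14·5 + ½·-9·5² = -182.5 m; v ends -59 m/s.
x(17) = 9 + Σ Δx = -249.5 m.

-249.5 m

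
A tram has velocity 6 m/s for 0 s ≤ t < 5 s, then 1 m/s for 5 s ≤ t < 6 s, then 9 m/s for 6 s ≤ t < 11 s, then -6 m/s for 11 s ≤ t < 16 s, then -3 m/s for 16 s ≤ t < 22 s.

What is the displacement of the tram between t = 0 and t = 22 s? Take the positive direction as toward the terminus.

Displacement is the signed area under the v-t curve.
0–5 s: 6 × 5 = 30 m
5–6 s: 1 × 1 = 1 m
6–11 s: 9 × 5 = 45 m
11–16 s: -6 × 5 = -30 m
16–22 s: -3 × 6 = -18 m
Net displacement = 28 m

28 m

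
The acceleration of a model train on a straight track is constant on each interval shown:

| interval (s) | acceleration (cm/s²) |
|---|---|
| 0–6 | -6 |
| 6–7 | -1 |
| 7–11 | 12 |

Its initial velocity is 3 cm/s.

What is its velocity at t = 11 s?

14 cm/s

Δv equals the area under the a-t graph; then v = v₀ + Δv.
0–6 s: -6 × 6 = -36 cm/s
6–7 s: -1 × 1 = -1 cm/s
7–11 s: 12 × 4 = 48 cm/s
Δv = 11 cm/s, so v(11) = 3 + (11) = 14 cm/s.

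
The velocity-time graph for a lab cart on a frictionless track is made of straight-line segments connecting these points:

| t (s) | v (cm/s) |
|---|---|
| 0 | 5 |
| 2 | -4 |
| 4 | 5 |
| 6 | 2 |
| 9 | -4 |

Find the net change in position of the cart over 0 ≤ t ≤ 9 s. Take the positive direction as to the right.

Net displacement equals the area under the velocity-time graph (areas below the axis count negative).
0–2 s: ½(5 + -4)(2) = 1 cm
2–4 s: ½(-4 + 5)(2) = 1 cm
4–6 s: ½(5 + 2)(2) = 7 cm
6–9 s: ½(2 + -4)(3) = -3 cm
Net displacement = 6 cm

6 cm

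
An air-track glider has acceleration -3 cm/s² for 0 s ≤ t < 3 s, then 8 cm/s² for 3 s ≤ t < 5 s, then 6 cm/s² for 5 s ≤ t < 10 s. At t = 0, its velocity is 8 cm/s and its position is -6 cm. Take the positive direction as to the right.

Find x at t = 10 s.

168.5 cm

On each constant-a segment, Δv = aΔt and Δx = v₀Δt + ½aΔt²; chain segment to segment.
0–3 s: v starts 8 cm/s; Δx = 8·3 + ½·-3·3² = 10.5 cm; v ends -1 cm/s.
3–5 s: v starts -1 cm/s; Δx = -1·2 + ½·8·2² = 14 cm; v ends 15 cm/s.
5–10 s: v starts 15 cm/s; Δx = 15·5 + ½·6·5² = 150 cm; v ends 45 cm/s.
x(10) = -6 + Σ Δx = 168.5 cm.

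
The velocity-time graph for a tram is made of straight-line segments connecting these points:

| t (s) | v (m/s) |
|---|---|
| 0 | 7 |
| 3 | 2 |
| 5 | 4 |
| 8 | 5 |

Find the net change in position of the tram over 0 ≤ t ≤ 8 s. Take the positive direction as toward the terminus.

Net displacement equals the area under the velocity-time graph (areas below the axis count negative).
0–3 s: ½(7 + 2)(3) = 13.5 m
3–5 s: ½(2 + 4)(2) = 6 m
5–8 s: ½(4 + 5)(3) = 13.5 m
Net displacement = 33 m

33 m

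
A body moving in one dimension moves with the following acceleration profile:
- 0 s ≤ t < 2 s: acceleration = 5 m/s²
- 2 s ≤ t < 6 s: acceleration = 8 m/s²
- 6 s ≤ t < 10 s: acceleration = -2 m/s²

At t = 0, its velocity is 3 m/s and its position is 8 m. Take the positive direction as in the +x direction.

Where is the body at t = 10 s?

304 m

On each constant-a segment, Δv = aΔt and Δx = v₀Δt + ½aΔt²; chain segment to segment.
0–2 s: v starts 3 m/s; Δx = 3·2 + ½·5·2² = 16 m; v ends 13 m/s.
2–6 s: v starts 13 m/s; Δx = 13·4 + ½·8·4² = 116 m; v ends 45 m/s.
6–10 s: v starts 45 m/s; Δx = 45·4 + ½·-2·4² = 164 m; v ends 37 m/s.
x(10) = 8 + Σ Δx = 304 m.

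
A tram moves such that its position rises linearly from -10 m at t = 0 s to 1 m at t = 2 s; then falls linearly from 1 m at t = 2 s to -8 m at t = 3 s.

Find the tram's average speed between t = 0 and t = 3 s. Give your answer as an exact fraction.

20/3 m/s

Average speed = (total path length)/(elapsed time); on a piecewise-linear x-t graph the path length is Σ|Δx|.
0–2 s: |Δx| = |1 − -10| = 11 m
2–3 s: |Δx| = |-8 − 1| = 9 m
Total path = 20 m; average speed = 20/3 = 20/3 m/s.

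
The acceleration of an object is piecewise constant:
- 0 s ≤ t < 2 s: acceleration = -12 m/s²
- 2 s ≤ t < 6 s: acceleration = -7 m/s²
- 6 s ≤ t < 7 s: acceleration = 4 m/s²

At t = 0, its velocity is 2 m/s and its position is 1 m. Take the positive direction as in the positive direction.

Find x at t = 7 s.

-211 m

On each constant-a segment, Δv = aΔt and Δx = v₀Δt + ½aΔt²; chain segment to segment.
0–2 s: v starts 2 m/s; Δx = 2·2 + ½·-12·2² = -20 m; v ends -22 m/s.
2–6 s: v starts -22 m/s; Δx = -22·4 + ½·-7·4² = -144 m; v ends -50 m/s.
6–7 s: v starts -50 m/s; Δx = -50·1 + ½·4·1² = -48 m; v ends -46 m/s.
x(7) = 1 + Σ Δx = -211 m.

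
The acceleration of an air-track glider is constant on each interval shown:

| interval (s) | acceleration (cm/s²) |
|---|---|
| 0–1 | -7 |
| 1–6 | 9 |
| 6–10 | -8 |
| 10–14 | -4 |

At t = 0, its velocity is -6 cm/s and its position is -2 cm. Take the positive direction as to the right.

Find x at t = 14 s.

68 cm

On each constant-a segment, Δv = aΔt and Δx = v₀Δt + ½aΔt²; chain segment to segment.
0–1 s: v starts -6 cm/s; Δx = -6·1 + ½·-7·1² = -9.5 cm; v ends -13 cm/s.
1–6 s: v starts -13 cm/s; Δx = -13·5 + ½·9·5² = 47.5 cm; v ends 32 cm/s.
6–10 s: v starts 32 cm/s; Δx = 32·4 + ½·-8·4² = 64 cm; v ends 0 cm/s.
10–14 s: v starts 0 cm/s; Δx = 0·4 + ½·-4·4² = -32 cm; v ends -16 cm/s.
x(14) = -2 + Σ Δx = 68 cm.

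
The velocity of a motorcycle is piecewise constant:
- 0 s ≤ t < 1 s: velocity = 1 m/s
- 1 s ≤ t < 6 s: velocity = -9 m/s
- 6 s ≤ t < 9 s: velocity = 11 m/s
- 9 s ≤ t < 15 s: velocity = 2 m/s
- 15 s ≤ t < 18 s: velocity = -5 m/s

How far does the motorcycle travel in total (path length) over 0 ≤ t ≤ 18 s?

106 m

Distance (not displacement) is the total path length: add the absolute areas under v-t.
0–1 s: |1| × 1 = 1 m
1–6 s: |-9| × 5 = 45 m
6–9 s: |11| × 3 = 33 m
9–15 s: |2| × 6 = 12 m
15–18 s: |-5| × 3 = 15 m
Total distance = 106 m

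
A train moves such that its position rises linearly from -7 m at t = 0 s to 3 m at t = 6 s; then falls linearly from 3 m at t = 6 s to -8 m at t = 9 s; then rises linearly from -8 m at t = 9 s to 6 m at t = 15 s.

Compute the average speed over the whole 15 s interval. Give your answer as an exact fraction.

7/3 m/s

Average speed = (total path length)/(elapsed time); on a piecewise-linear x-t graph the path length is Σ|Δx|.
0–6 s: |Δx| = |3 − -7| = 10 m
6–9 s: |Δx| = |-8 − 3| = 11 m
9–15 s: |Δx| = |6 − -8| = 14 m
Total path = 35 m; average speed = 35/15 = 7/3 m/s.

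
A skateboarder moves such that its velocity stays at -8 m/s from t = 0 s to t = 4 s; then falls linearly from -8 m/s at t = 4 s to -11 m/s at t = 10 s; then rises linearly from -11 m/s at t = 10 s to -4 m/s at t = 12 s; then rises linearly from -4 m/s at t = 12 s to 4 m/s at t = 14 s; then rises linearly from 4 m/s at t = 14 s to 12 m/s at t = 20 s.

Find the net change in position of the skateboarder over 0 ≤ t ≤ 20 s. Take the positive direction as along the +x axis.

Net displacement equals the area under the velocity-time graph (areas below the axis count negative).
0–4 s: -8 × 4 = -32 m
4–10 s: ½(-8 + -11)(6) = -57 m
10–12 s: ½(-11 + -4)(2) = -15 m
12–14 s: ½(-4 + 4)(2) = 0 m
14–20 s: ½(4 + 12)(6) = 48 m
Net displacement = -56 m

-56 m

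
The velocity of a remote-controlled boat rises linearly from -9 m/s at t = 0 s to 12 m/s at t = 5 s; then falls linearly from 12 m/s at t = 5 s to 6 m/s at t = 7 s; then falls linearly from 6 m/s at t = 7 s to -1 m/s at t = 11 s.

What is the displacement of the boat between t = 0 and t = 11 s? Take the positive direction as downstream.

35.5 m

Net displacement equals the area under the velocity-time graph (areas below the axis count negative).
0–5 s: ½(-9 + 12)(5) = 7.5 m
5–7 s: ½(12 + 6)(2) = 18 m
7–11 s: ½(6 + -1)(4) = 10 m
Net displacement = 35.5 m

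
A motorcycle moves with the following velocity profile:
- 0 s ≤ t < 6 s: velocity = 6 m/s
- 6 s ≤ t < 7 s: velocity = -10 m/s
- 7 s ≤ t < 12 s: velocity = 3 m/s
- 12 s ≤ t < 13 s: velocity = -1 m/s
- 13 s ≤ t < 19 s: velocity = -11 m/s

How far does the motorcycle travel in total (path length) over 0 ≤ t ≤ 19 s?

128 m

Distance (not displacement) is the total path length: add the absolute areas under v-t.
0–6 s: |6| × 6 = 36 m
6–7 s: |-10| × 1 = 10 m
7–12 s: |3| × 5 = 15 m
12–13 s: |-1| × 1 = 1 m
13–19 s: |-11| × 6 = 66 m
Total distance = 128 m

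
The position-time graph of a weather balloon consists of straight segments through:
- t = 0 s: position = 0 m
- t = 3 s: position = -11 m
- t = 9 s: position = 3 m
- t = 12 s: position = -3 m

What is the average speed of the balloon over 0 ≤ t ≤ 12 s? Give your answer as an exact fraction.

Average speed = (total path length)/(elapsed time); on a piecewise-linear x-t graph the path length is Σ|Δx|.
0–3 s: |Δx| = |-11 − 0| = 11 m
3–9 s: |Δx| = |3 − -11| = 14 m
9–12 s: |Δx| = |-3 − 3| = 6 m
Total path = 31 m; average speed = 31/12 = 31/12 m/s.

31/12 m/s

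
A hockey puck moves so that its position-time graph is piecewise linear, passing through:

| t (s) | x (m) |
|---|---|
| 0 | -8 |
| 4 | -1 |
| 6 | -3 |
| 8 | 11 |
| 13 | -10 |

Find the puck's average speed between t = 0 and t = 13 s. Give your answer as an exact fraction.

Average speed = (total path length)/(elapsed time); on a piecewise-linear x-t graph the path length is Σ|Δx|.
0–4 s: |Δx| = |-1 − -8| = 7 m
4–6 s: |Δx| = |-3 − -1| = 2 m
6–8 s: |Δx| = |11 − -3| = 14 m
8–13 s: |Δx| = |-10 − 11| = 21 m
Total path = 44 m; average speed = 44/13 = 44/13 m/s.

44/13 m/s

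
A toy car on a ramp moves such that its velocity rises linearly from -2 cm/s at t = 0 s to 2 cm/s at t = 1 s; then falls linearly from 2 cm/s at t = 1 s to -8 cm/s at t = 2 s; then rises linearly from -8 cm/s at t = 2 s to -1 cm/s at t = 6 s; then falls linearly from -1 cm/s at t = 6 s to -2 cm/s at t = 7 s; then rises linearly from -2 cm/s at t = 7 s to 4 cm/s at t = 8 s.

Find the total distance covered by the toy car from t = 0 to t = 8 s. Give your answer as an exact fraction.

767/30 cm

Total distance travelled is ∫|v| dt — sum the magnitudes of each area piece.
0–1 s: v = 0 at t = 0.5 s; triangle areas 0.5 + 0.5 = 1 cm
1–2 s: v = 0 at t = 1.2 s; triangle areas 0.2 + 3.2 = 3.4 cm
2–6 s: |½(-8 + -1)(4)| = 18 cm
6–7 s: |½(-1 + -2)(1)| = 1.5 cm
7–8 s: v = 0 at t = 22/3 s; triangle areas 1/3 + 4/3 = 5/3 cm
Total distance = 767/30 cm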